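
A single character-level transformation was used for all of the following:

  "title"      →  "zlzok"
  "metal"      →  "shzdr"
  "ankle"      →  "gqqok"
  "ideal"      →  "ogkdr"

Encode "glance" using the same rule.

mogqih

Shifts by position in title: pos 0: t→z (+6), pos 1: i→l (+3), pos 2: t→z (+6), pos 3: l→o (+3) — repeating every 2. A repeating key of period 2 is used — shifts +6, +3 over and over.
On glance: g+6=m, l+3=o, a+6=g, n+3=q, c+6=i, e+3=h.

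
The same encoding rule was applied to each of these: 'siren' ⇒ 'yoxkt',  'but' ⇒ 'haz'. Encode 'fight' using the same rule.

lomnz

This is a Caesar cipher with shift 6.
On fight: f+6=l, i+6=o, g+6=m, h+6=n, t+6=z.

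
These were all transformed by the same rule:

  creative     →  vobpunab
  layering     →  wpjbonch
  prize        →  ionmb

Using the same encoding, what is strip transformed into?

ruoni

c(2)→v(21) and r(17)→o(14) fit y≡3x+15 (mod 26); the inverse of 3 mod 26 is 9. Treating letters as 0–25, the rule is x ↦ 3x + 15 (mod 26).
On strip: s(18)→3·18+15≡17=r; t(19)→3·19+15≡20=u; r(17)→3·17+15≡14=o; i(8)→3·8+15≡13=n; p(15)→3·15+15≡8=i (all mod 26).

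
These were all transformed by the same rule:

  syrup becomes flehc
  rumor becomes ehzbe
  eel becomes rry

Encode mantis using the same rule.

Compare letters: s→f is +13, y→l is +13, r→e is +13 — a constant shift. It's a constant shift of +13 (ROT13).
On mantis: m+13=z, a+13=n, n+13=a, t+13=g, i+13=v, s+13=f.

znagvf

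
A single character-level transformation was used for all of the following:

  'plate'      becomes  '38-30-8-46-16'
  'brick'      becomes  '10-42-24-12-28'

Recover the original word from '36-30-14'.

old

p(#16)→38 and l(#12)→30: differences scale by 2, so n = 2·pos + 6. Each letter becomes 2×(its alphabet position, a=1..z=26) + 6.
Decoding 36-30-14: 36→(36−6)÷2=15=o, 30→(30−6)÷2=12=l, 14→(14−6)÷2=4=d.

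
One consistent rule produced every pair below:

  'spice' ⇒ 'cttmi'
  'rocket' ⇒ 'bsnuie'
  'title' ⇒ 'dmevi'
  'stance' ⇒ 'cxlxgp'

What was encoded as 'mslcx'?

Shifts by position in spice: pos 0: s→c (+10), pos 1: p→t (+4), pos 2: i→t (+11), pos 3: c→m (+10), pos 4: e→i (+4) — repeating every 3. A repeating key of period 3 is used — shifts +10, +4, +11 over and over.
Undoing it on mslcx: m−10=c, s−4=o, l−11=a, c−10=s, x−4=t.

coast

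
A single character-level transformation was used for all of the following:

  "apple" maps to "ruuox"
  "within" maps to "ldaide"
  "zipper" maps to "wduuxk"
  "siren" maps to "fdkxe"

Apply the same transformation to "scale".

a(0)→r(17) and p(15)→u(20) fit y≡21x+17 (mod 26); the inverse of 21 mod 26 is 5. Treating letters as 0–25, the rule is x ↦ 21x + 17 (mod 26).
For scale: s(18)→21·18+17≡5=f; c(2)→21·2+17≡7=h; a(0)→21·0+17≡17=r; l(11)→21·11+17≡14=o; e(4)→21·4+17≡23=x (all mod 26).

fhrox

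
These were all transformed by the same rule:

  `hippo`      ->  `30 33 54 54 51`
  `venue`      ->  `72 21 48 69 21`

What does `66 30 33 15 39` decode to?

thick

h(#8)→30 and i(#9)→33: differences scale by 3, so n = 3·pos + 6. Each letter becomes 3×(its alphabet position, a=1..z=26) + 6.
Reversing it on 66 30 33 15 39: 66→(66−6)÷3=20=t, 30→(30−6)÷3=8=h, 33→(33−6)÷3=9=i, 15→(15−6)÷3=3=c, 39→(39−6)÷3=11=k.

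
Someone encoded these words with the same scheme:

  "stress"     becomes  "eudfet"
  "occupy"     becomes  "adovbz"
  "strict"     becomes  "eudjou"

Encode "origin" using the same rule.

It's a Vigenère-style cipher with numeric key [12,1]: position i shifts by key[i mod 2].
Applying it to origin: o+12=a, r+1=s, i+12=u, g+1=h, i+12=u, n+1=o.

asuhuo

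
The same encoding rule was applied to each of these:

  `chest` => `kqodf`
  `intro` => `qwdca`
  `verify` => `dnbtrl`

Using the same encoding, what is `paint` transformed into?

xjsyf

Each letter shifts forward by (position + 8), i.e. 8, 9, 10, … — the shift grows by one for each successive letter.
On paint: p+8=x, a+9=j, i+10=s, n+11=y, t+12=f.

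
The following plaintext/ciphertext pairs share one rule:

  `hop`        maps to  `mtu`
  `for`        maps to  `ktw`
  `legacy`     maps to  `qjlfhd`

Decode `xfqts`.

Compare letters: h→m is +5, o→t is +5, p→u is +5 — a constant shift. Each letter is shifted forward by 5 in the alphabet (a Caesar shift of +5).
Decoding xfqts: x−5=s, f−5=a, q−5=l, t−5=o, s−5=n.

salon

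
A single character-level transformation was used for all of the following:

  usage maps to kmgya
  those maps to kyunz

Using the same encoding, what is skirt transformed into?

zxoqy

The output letters match the input read backwards, each shifted +6: usage reversed is egasu. The word is reversed, then every letter is shifted forward by 6.
On skirt: reverse → triks; then shift: t+6=z, r+6=x, i+6=o, k+6=q, s+6=y.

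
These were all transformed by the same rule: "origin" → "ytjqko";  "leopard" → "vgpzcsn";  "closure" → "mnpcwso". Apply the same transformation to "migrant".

wkhbcod

A repeating key of period 3 is used — shifts +10, +2, +1 over and over.
On migrant: m+10=w, i+2=k, g+1=h, r+10=b, a+2=c, n+1=o, t+10=d.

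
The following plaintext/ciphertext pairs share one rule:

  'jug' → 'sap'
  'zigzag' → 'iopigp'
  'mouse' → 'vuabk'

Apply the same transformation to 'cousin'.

luabow

The shift depends on letter class: consonant j→s is +9, but vowel u→a is +6. Two shifts are in play — +6 for a/e/i/o/u, +9 for every other letter.
Applying it to cousin: c(cons)+9=l, o(vowel)+6=u, u(vowel)+6=a, s(cons)+9=b, i(vowel)+6=o, n(cons)+9=w.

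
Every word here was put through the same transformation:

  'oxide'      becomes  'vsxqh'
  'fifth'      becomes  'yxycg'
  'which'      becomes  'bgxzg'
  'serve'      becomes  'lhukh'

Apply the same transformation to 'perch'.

mhuzg

o(14)→v(21) and x(23)→s(18) fit y≡17x+17 (mod 26); the inverse of 17 mod 26 is 23. Treating letters as 0–25, the rule is x ↦ 17x + 17 (mod 26).
Applying it to perch: p(15)→17·15+17≡12=m; e(4)→17·4+17≡7=h; r(17)→17·17+17≡20=u; c(2)→17·2+17≡25=z; h(7)→17·7+17≡6=g (all mod 26).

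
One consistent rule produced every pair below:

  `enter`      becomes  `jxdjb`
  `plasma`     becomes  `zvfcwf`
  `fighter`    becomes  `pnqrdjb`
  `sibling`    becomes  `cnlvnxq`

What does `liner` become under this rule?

vnxjb

Two shifts are in play — +5 for a/e/i/o/u, +10 for every other letter.
For liner: l(cons)+10=v, i(vowel)+5=n, n(cons)+10=x, e(vowel)+5=j, r(cons)+10=b.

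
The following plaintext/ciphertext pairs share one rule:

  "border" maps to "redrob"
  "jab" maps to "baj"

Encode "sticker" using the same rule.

The output letters match the input read backwards: border reversed is redrob. It's just the letters in reverse order.
Applying it to sticker: reverse → rekcits.

rekcits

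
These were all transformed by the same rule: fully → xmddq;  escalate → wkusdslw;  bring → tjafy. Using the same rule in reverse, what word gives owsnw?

weave

This is a Caesar cipher with shift 18.
Reversing it on owsnw: o−18=w, w−18=e, s−18=a, n−18=v, w−18=e.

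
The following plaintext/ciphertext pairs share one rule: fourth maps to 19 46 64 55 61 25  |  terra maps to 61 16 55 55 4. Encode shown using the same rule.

58 25 46 70 43

f(#6)→19 and o(#15)→46: differences scale by 3, so n = 3·pos + 1. The formula is n = 3×(alphabet index, a=1) + 1.
For shown: s=19→58, h=8→25, o=15→46, w=23→70, n=14→43.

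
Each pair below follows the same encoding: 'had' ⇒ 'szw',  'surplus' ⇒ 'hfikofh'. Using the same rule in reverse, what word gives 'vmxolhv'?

Letters are reflected about the middle of the alphabet (position → 25−position): Atbash.
Undoing it on vmxolhv: v↔e, m↔n, x↔c, o↔l, l↔o, h↔s, v↔e.

enclose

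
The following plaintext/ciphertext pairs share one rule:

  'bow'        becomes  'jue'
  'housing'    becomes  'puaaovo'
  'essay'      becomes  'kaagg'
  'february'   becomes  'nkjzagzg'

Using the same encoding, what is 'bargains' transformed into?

Two shifts are in play — +6 for a/e/i/o/u, +8 for every other letter.
Applying it to bargains: b(cons)+8=j, a(vowel)+6=g, r(cons)+8=z, g(cons)+8=o, a(vowel)+6=g, i(vowel)+6=o, n(cons)+8=v, s(cons)+8=a.

jgzogova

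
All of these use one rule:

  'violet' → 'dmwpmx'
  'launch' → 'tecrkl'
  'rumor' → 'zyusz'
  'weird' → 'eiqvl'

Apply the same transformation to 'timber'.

Shifts by position in violet: pos 0: v→d (+8), pos 1: i→m (+4), pos 2: o→w (+8), pos 3: l→p (+4) — repeating every 2. The shifts repeat in a cycle of length 2: positions 0,1,… shift by +8, +4, then the pattern repeats.
On timber: t+8=b, i+4=m, m+8=u, b+4=f, e+8=m, r+4=v.

bmufmv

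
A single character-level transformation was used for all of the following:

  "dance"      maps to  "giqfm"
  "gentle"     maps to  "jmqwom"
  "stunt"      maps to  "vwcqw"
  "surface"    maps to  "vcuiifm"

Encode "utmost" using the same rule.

The shift depends on letter class: consonant d→g is +3, but vowel a→i is +8. The rule splits by letter class: vowels +8, consonants +3.
For utmost: u(vowel)+8=c, t(cons)+3=w, m(cons)+3=p, o(vowel)+8=w, s(cons)+3=v, t(cons)+3=w.

cwpwvw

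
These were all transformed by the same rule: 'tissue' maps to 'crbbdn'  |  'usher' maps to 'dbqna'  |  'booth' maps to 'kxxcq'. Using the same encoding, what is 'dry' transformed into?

mah

This is a Caesar cipher with shift 9.
On dry: d+9=m, r+9=a, y+9=h.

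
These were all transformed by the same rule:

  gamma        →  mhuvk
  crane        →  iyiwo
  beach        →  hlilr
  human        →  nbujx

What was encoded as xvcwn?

In gamma: g→m is +6, a→h is +7, m→u is +8, m→v is +9 — the shift increases by 1 each position. Each letter shifts forward by (position + 6), i.e. 6, 7, 8, … — the shift grows by one for each successive letter.
Reversing it on xvcwn: x−6=r, v−7=o, c−8=u, w−9=n, n−10=d.

round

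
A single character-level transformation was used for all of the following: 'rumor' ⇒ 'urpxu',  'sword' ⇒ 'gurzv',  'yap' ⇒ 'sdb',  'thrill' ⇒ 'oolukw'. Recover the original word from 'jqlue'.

The output letters match the input read backwards, each shifted +3: rumor reversed is romur. Two steps: reverse the string, then apply a Caesar shift of +3.
Reversing it on jqlue: shift back: j−3=g, q−3=n, l−3=i, u−3=r, e−3=b → gnirb; then reverse → bring.

bring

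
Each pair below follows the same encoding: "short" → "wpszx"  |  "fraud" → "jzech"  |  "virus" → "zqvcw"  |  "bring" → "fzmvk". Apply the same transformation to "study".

wbylc

Shifts by position in short: pos 0: s→w (+4), pos 1: h→p (+8), pos 2: o→s (+4), pos 3: r→z (+8) — repeating every 2. The shifts repeat in a cycle of length 2: positions 0,1,… shift by +4, +8, then the pattern repeats.
Applying it to study: s+4=w, t+8=b, u+4=y, d+8=l, y+4=c.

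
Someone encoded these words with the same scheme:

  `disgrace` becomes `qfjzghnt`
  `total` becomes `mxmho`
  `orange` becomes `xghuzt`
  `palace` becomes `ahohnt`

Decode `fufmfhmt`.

Treating letters as 0–25, the rule is x ↦ 3x + 7 (mod 26).
Decoding fufmfhmt: f(5)→9·(5−7)≡8=i; u(20)→9·(20−7)≡13=n; f(5)→9·(5−7)≡8=i; m(12)→9·(12−7)≡19=t; f(5)→9·(5−7)≡8=i; h(7)→9·(7−7)≡0=a; m(12)→9·(12−7)≡19=t; t(19)→9·(19−7)≡4=e (all mod 26).

initiate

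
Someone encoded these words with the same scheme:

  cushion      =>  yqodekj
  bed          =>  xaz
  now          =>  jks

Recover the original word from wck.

Compare letters: c→y is +22, u→q is +22, s→o is +22 — a constant shift. Each letter is shifted forward by 22 in the alphabet (a Caesar shift of +22).
Reversing it on wck: w−22=a, c−22=g, k−22=o.

ago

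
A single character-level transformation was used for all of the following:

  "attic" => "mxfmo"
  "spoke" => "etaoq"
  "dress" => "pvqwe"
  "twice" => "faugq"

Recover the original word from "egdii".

It's a Vigenère-style cipher with numeric key [12,4]: position i shifts by key[i mod 2].
Reversing it on egdii: e−12=s, g−4=c, d−12=r, i−4=e, i−12=w.

screw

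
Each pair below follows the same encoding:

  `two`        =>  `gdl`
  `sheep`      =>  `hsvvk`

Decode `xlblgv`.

Letters are reflected about the middle of the alphabet (position → 25−position): Atbash.
Undoing it on xlblgv: x↔c, l↔o, b↔y, l↔o, g↔t, v↔e.

coyote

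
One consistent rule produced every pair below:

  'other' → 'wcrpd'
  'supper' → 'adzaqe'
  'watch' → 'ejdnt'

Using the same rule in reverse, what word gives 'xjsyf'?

In other: o→w is +8, t→c is +9, h→r is +10, e→p is +11 — the shift increases by 1 each position. Letter i (0-indexed) is shifted by i+8, so successive shifts are 8, 9, 10, ….
Reversing it on xjsyf: x−8=p, j−9=a, s−10=i, y−11=n, f−12=t.

paint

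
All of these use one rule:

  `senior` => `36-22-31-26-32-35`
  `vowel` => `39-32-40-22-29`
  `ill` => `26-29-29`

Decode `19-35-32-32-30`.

s is letter #19 and maps to 36: an offset of 17. Letters become their 1-based position plus 17 (so a→18, b→19, …).
Reversing it on 19-35-32-32-30: 19→(19−17)÷1=2=b, 35→(35−17)÷1=18=r, 32→(32−17)÷1=15=o, 32→(32−17)÷1=15=o, 30→(30−17)÷1=13=m.

broom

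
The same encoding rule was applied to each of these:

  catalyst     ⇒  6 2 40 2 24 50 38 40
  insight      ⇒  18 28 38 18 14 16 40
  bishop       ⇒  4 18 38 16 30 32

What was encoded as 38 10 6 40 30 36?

sector

The formula is n = 2×(alphabet index, a=1).
Decoding 38 10 6 40 30 36: 38→(38−0)÷2=19=s, 10→(10−0)÷2=5=e, 6→(6−0)÷2=3=c, 40→(40−0)÷2=20=t, 30→(30−0)÷2=15=o, 36→(36−0)÷2=18=r.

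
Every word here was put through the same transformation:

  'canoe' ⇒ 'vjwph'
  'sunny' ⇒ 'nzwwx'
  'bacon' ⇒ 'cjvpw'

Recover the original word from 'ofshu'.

diver

c(2)→v(21) and a(0)→j(9) fit y≡19x+9 (mod 26); the inverse of 19 mod 26 is 11. This is an affine cipher: with a=0,…,z=25, each position x becomes (19x+9) mod 26.
Reversing it on ofshu: o(14)→11·(14−9)≡3=d; f(5)→11·(5−9)≡8=i; s(18)→11·(18−9)≡21=v; h(7)→11·(7−9)≡4=e; u(20)→11·(20−9)≡17=r (all mod 26).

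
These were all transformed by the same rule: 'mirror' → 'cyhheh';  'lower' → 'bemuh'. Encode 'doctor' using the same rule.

tesjeh

Compare letters: m→c is +16, i→y is +16, r→h is +16 — a constant shift. It's a constant shift of +16 (ROT16).
On doctor: d+16=t, o+16=e, c+16=s, t+16=j, o+16=e, r+16=h.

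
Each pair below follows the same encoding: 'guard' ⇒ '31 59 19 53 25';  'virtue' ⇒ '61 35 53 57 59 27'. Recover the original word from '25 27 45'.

The formula is n = 2×(alphabet index, a=1) + 17.
Undoing it on 25 27 45: 25→(25−17)÷2=4=d, 27→(27−17)÷2=5=e, 45→(45−17)÷2=14=n.

den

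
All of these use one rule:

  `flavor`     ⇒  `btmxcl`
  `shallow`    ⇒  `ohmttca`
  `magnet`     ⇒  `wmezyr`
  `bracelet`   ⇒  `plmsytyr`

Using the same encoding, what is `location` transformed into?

f(5)→b(1) and l(11)→t(19) fit y≡3x+12 (mod 26); the inverse of 3 mod 26 is 9. This is an affine cipher: with a=0,…,z=25, each position x becomes (3x+12) mod 26.
For location: l(11)→3·11+12≡19=t; o(14)→3·14+12≡2=c; c(2)→3·2+12≡18=s; a(0)→3·0+12≡12=m; t(19)→3·19+12≡17=r; i(8)→3·8+12≡10=k; o(14)→3·14+12≡2=c; n(13)→3·13+12≡25=z (all mod 26).

tcsmrkcz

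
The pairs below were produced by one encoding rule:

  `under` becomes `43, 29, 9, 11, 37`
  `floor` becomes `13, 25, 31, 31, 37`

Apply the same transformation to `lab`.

25, 3, 5

The formula is n = 2×(alphabet index, a=1) + 1.
For lab: l=12→25, a=1→3, b=2→5.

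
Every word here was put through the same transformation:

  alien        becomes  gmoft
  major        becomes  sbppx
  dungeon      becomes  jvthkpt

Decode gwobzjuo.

aviation

A repeating key of period 2 is used — shifts +6, +1 over and over.
Decoding gwobzjuo: g−6=a, w−1=v, o−6=i, b−1=a, z−6=t, j−1=i, u−6=o, o−1=n.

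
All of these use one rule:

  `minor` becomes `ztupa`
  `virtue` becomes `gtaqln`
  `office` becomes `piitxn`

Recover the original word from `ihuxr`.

m(12)→z(25) and i(8)→t(19) fit y≡21x+7 (mod 26); the inverse of 21 mod 26 is 5. This is an affine cipher: with a=0,…,z=25, each position x becomes (21x+7) mod 26.
Reversing it on ihuxr: i(8)→5·(8−7)≡5=f; h(7)→5·(7−7)≡0=a; u(20)→5·(20−7)≡13=n; x(23)→5·(23−7)≡2=c; r(17)→5·(17−7)≡24=y (all mod 26).

fancy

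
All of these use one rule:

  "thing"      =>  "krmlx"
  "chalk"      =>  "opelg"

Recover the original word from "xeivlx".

threat

The output letters match the input read backwards, each shifted +4: thing reversed is gniht. Read the word backwards and shift each letter +4.
Reversing it on xeivlx: shift back: x−4=t, e−4=a, i−4=e, v−4=r, l−4=h, x−4=t → taerht; then reverse → threat.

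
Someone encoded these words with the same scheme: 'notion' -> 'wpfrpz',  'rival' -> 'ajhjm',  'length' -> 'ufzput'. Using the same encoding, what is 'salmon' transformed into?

Shifts by position in notion: pos 0: n→w (+9), pos 1: o→p (+1), pos 2: t→f (+12), pos 3: i→r (+9), pos 4: o→p (+1), pos 5: n→z (+12) — repeating every 3. It's a Vigenère-style cipher with numeric key [9,1,12]: position i shifts by key[i mod 3].
On salmon: s+9=b, a+1=b, l+12=x, m+9=v, o+1=p, n+12=z.

bbxvpz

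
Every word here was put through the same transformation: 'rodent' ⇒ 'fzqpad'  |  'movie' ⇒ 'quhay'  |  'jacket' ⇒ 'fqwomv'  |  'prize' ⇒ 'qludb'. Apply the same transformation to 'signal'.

The output letters match the input read backwards, each shifted +12: rodent reversed is tnedor. The word is reversed, then every letter is shifted forward by 12.
Applying it to signal: reverse → langis; then shift: l+12=x, a+12=m, n+12=z, g+12=s, i+12=u, s+12=e.

xmzsue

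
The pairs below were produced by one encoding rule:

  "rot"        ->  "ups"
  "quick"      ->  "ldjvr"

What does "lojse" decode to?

drink

The output letters match the input read backwards, each shifted +1: rot reversed is tor. The word is reversed, then every letter is shifted forward by 1.
Reversing it on lojse: shift back: l−1=k, o−1=n, j−1=i, s−1=r, e−1=d → knird; then reverse → drink.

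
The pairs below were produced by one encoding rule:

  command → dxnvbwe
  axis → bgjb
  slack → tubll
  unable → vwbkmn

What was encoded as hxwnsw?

govern

Shifts by position in command: pos 0: c→d (+1), pos 1: o→x (+9), pos 2: m→n (+1), pos 3: m→v (+9) — repeating every 2. The shifts repeat in a cycle of length 2: positions 0,1,… shift by +1, +9, then the pattern repeats.
Reversing it on hxwnsw: h−1=g, x−9=o, w−1=v, n−9=e, s−1=r, w−9=n.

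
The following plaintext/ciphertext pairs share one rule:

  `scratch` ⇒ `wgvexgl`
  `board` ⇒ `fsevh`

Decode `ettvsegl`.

approach

Compare letters: s→w is +4, c→g is +4, r→v is +4 — a constant shift. It's a constant shift of +4 (ROT4).
Undoing it on ettvsegl: e−4=a, t−4=p, t−4=p, v−4=r, s−4=o, e−4=a, g−4=c, l−4=h.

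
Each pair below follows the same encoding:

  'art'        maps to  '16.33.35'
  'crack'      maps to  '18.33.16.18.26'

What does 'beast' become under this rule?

a is letter #1 and maps to 16: an offset of 15. Each letter is replaced by its alphabet position (a=1..z=26) + 15.
On beast: b=2→17, e=5→20, a=1→16, s=19→34, t=20→35.

17.20.16.34.35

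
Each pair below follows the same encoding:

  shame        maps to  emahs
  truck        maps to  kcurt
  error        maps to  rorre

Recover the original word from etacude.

The word is simply reversed.
Reversing it on etacude: then reverse → educate.

educate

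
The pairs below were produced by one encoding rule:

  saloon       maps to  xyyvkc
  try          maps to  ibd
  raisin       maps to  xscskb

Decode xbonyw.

modern

Two steps: reverse the string, then apply a Caesar shift of +10.
Undoing it on xbonyw: shift back: x−10=n, b−10=r, o−10=e, n−10=d, y−10=o, w−10=m → nredom; then reverse → modern.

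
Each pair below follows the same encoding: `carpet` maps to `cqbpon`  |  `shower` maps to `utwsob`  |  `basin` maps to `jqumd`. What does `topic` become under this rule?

nwpmc

Each letter's alphabet position (a=0..z=25) is mapped through 19·x+16 mod 26 — an affine cipher.
Applying it to topic: t(19)→19·19+16≡13=n; o(14)→19·14+16≡22=w; p(15)→19·15+16≡15=p; i(8)→19·8+16≡12=m; c(2)→19·2+16≡2=c (all mod 26).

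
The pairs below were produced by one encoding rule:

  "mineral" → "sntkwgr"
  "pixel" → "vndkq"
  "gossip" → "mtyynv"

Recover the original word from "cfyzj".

It's a Vigenère-style cipher with numeric key [6,5,6]: position i shifts by key[i mod 3].
Decoding cfyzj: c−6=w, f−5=a, y−6=s, z−6=t, j−5=e.

waste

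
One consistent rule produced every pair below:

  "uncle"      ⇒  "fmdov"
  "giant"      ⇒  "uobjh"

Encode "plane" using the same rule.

The output letters match the input read backwards, each shifted +1: uncle reversed is elcnu. The word is reversed, then every letter is shifted forward by 1.
On plane: reverse → enalp; then shift: e+1=f, n+1=o, a+1=b, l+1=m, p+1=q.

fobmq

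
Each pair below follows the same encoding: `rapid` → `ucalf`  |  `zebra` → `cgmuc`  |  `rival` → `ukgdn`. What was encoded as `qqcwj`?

A repeating key of period 3 is used — shifts +3, +2, +11 over and over.
Decoding qqcwj: q−3=n, q−2=o, c−11=r, w−3=t, j−2=h.

north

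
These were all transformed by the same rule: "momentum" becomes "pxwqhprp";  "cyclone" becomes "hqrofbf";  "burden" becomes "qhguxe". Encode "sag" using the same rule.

The output letters match the input read backwards, each shifted +3: momentum reversed is mutnemom. Read the word backwards and shift each letter +3.
For sag: reverse → gas; then shift: g+3=j, a+3=d, s+3=v.

jdv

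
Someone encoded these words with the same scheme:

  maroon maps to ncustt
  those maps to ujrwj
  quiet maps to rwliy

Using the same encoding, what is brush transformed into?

ctxwm

In maroon: m→n is +1, a→c is +2, r→u is +3, o→s is +4 — the shift increases by 1 each position. Letter i (0-indexed) is shifted by i+1, so successive shifts are 1, 2, 3, ….
Applying it to brush: b+1=c, r+2=t, u+3=x, s+4=w, h+5=m.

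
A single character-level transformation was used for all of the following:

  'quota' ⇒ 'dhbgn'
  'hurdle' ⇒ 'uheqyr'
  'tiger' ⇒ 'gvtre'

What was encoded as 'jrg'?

Compare letters: q→d is +13, u→h is +13, o→b is +13 — a constant shift. Every letter moves 13 places later in the alphabet, wrapping around z→a.
Undoing it on jrg: j−13=w, r−13=e, g−13=t.

wet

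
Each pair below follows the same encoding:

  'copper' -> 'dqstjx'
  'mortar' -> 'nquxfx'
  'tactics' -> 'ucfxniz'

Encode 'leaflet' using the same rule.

mgdjqka

Each letter shifts forward by (position + 1), i.e. 1, 2, 3, … — the shift grows by one for each successive letter.
On leaflet: l+1=m, e+2=g, a+3=d, f+4=j, l+5=q, e+6=k, t+7=a.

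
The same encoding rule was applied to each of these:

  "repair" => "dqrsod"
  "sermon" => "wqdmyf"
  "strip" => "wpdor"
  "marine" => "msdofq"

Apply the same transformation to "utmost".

r(17)→d(3) and e(4)→q(16) fit y≡19x+18 (mod 26); the inverse of 19 mod 26 is 11. Treating letters as 0–25, the rule is x ↦ 19x + 18 (mod 26).
Applying it to utmost: u(20)→19·20+18≡8=i; t(19)→19·19+18≡15=p; m(12)→19·12+18≡12=m; o(14)→19·14+18≡24=y; s(18)→19·18+18≡22=w; t(19)→19·19+18≡15=p (all mod 26).

ipmywp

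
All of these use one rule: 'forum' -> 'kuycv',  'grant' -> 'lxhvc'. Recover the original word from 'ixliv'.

The shift increases by 1 at each position, starting from +5: 5, 6, 7, ….
Reversing it on ixliv: i−5=d, x−6=r, l−7=e, i−8=a, v−9=m.

dream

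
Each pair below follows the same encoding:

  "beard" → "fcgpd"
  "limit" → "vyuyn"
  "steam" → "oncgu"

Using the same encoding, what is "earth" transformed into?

Each letter's alphabet position (a=0..z=25) is mapped through 25·x+6 mod 26 — an affine cipher.
Applying it to earth: e(4)→25·4+6≡2=c; a(0)→25·0+6≡6=g; r(17)→25·17+6≡15=p; t(19)→25·19+6≡13=n; h(7)→25·7+6≡25=z (all mod 26).

cgpnz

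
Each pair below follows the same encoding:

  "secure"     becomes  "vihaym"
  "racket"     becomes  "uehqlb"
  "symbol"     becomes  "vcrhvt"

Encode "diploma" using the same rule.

Letter i (0-indexed) is shifted by i+3, so successive shifts are 3, 4, 5, ….
For diploma: d+3=g, i+4=m, p+5=u, l+6=r, o+7=v, m+8=u, a+9=j.

gmurvuj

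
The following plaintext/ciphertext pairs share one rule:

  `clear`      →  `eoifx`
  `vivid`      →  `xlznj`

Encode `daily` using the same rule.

In clear: c→e is +2, l→o is +3, e→i is +4, a→f is +5 — the shift increases by 1 each position. Letter i (0-indexed) is shifted by i+2, so successive shifts are 2, 3, 4, ….
On daily: d+2=f, a+3=d, i+4=m, l+5=q, y+6=e.

fdmqe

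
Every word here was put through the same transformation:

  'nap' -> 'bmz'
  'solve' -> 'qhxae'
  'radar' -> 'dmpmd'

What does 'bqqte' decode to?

sheep

The word is reversed, then every letter is shifted forward by 12.
Undoing it on bqqte: shift back: b−12=p, q−12=e, q−12=e, t−12=h, e−12=s → peehs; then reverse → sheep.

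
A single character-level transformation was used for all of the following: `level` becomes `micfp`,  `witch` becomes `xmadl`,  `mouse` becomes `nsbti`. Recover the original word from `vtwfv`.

Shifts by position in level: pos 0: l→m (+1), pos 1: e→i (+4), pos 2: v→c (+7), pos 3: e→f (+1), pos 4: l→p (+4) — repeating every 3. A repeating key of period 3 is used — shifts +1, +4, +7 over and over.
Reversing it on vtwfv: v−1=u, t−4=p, w−7=p, f−1=e, v−4=r.

upper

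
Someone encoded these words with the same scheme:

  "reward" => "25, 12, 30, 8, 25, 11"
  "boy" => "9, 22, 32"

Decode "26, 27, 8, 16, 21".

r is letter #18 and maps to 25: an offset of 7. Each letter is replaced by its alphabet position (a=1..z=26) + 7.
Undoing it on 26, 27, 8, 16, 21: 26→(26−7)÷1=19=s, 27→(27−7)÷1=20=t, 8→(8−7)÷1=1=a, 16→(16−7)÷1=9=i, 21→(21−7)÷1=14=n.

stain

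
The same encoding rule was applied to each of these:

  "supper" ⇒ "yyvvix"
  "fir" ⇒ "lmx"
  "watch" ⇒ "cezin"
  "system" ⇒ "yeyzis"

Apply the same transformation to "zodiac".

fsjmei

The shift depends on letter class: consonant s→y is +6, but vowel u→y is +4. Two shifts are in play — +4 for a/e/i/o/u, +6 for every other letter.
For zodiac: z(cons)+6=f, o(vowel)+4=s, d(cons)+6=j, i(vowel)+4=m, a(vowel)+4=e, c(cons)+6=i.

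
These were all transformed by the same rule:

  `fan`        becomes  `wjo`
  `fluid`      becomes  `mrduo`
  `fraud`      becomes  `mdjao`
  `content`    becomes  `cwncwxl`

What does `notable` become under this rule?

The word is reversed, then every letter is shifted forward by 9.
Applying it to notable: reverse → elbaton; then shift: e+9=n, l+9=u, b+9=k, a+9=j, t+9=c, o+9=x, n+9=w.

nukjcxw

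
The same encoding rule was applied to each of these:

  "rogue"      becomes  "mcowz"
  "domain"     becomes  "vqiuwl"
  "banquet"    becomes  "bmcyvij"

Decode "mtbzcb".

turtle

The output letters match the input read backwards, each shifted +8: rogue reversed is eugor. The word is reversed, then every letter is shifted forward by 8.
Decoding mtbzcb: shift back: m−8=e, t−8=l, b−8=t, z−8=r, c−8=u, b−8=t → eltrut; then reverse → turtle.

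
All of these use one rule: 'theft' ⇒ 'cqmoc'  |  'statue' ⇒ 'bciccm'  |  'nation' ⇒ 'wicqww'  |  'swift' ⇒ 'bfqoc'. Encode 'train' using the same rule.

caiqw

Two shifts are in play — +8 for a/e/i/o/u, +9 for every other letter.
For train: t(cons)+9=c, r(cons)+9=a, a(vowel)+8=i, i(vowel)+8=q, n(cons)+9=w.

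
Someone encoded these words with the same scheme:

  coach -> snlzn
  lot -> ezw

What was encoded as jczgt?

The output letters match the input read backwards, each shifted +11: coach reversed is hcaoc. Two steps: reverse the string, then apply a Caesar shift of +11.
Reversing it on jczgt: shift back: j−11=y, c−11=r, z−11=o, g−11=v, t−11=i → yrovi; then reverse → ivory.

ivory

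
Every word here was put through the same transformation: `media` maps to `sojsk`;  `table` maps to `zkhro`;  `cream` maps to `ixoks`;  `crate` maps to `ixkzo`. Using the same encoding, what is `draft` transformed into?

jxklz

The shift depends on letter class: consonant m→s is +6, but vowel e→o is +10. Two shifts are in play — +10 for a/e/i/o/u, +6 for every other letter.
For draft: d(cons)+6=j, r(cons)+6=x, a(vowel)+10=k, f(cons)+6=l, t(cons)+6=z.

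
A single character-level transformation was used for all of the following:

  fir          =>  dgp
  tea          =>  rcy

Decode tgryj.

Compare letters: f→d is +24, i→g is +24, r→p is +24 — a constant shift. Each letter is shifted forward by 24 in the alphabet (a Caesar shift of +24).
Decoding tgryj: t−24=v, g−24=i, r−24=t, y−24=a, j−24=l.

vital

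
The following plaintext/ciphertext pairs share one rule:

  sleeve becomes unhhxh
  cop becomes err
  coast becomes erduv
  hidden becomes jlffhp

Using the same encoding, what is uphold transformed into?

xrjrnf

Vowels shift forward by 3 and consonants shift forward by 2.
Applying it to uphold: u(vowel)+3=x, p(cons)+2=r, h(cons)+2=j, o(vowel)+3=r, l(cons)+2=n, d(cons)+2=f.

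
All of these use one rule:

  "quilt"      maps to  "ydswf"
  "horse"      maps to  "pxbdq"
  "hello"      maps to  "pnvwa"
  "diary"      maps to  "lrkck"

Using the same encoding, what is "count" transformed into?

In quilt: q→y is +8, u→d is +9, i→s is +10, l→w is +11 — the shift increases by 1 each position. The shift increases by 1 at each position, starting from +8: 8, 9, 10, ….
For count: c+8=k, o+9=x, u+10=e, n+11=y, t+12=f.

kxeyf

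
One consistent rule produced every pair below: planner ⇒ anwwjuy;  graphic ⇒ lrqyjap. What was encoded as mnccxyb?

spotted

The output letters match the input read backwards, each shifted +9: planner reversed is rennalp. Read the word backwards and shift each letter +9.
Reversing it on mnccxyb: shift back: m−9=d, n−9=e, c−9=t, c−9=t, x−9=o, y−9=p, b−9=s → dettops; then reverse → spotted.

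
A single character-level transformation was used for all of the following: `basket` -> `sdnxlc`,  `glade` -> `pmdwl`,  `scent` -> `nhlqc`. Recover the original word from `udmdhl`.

b(1)→s(18) and a(0)→d(3) fit y≡15x+3 (mod 26); the inverse of 15 mod 26 is 7. Each letter's alphabet position (a=0..z=25) is mapped through 15·x+3 mod 26 — an affine cipher.
Undoing it on udmdhl: u(20)→7·(20−3)≡15=p; d(3)→7·(3−3)≡0=a; m(12)→7·(12−3)≡11=l; d(3)→7·(3−3)≡0=a; h(7)→7·(7−3)≡2=c; l(11)→7·(11−3)≡4=e (all mod 26).

palace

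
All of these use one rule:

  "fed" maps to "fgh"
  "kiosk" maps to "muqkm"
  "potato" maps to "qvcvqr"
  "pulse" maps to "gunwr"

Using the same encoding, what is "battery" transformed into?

atgvvcd

The output letters match the input read backwards, each shifted +2: fed reversed is def. Read the word backwards and shift each letter +2.
On battery: reverse → yrettab; then shift: y+2=a, r+2=t, e+2=g, t+2=v, t+2=v, a+2=c, b+2=d.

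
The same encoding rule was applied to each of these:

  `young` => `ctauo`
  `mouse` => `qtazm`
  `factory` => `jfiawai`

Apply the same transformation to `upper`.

yuvlz

In young: y→c is +4, o→t is +5, u→a is +6, n→u is +7 — the shift increases by 1 each position. The shift increases by 1 at each position, starting from +4: 4, 5, 6, ….
On upper: u+4=y, p+5=u, p+6=v, e+7=l, r+8=z.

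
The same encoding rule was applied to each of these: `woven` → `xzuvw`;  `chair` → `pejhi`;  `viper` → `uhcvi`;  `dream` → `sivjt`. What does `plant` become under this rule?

w(22)→x(23) and o(14)→z(25) fit y≡3x+9 (mod 26); the inverse of 3 mod 26 is 9. This is an affine cipher: with a=0,…,z=25, each position x becomes (3x+9) mod 26.
On plant: p(15)→3·15+9≡2=c; l(11)→3·11+9≡16=q; a(0)→3·0+9≡9=j; n(13)→3·13+9≡22=w; t(19)→3·19+9≡14=o (all mod 26).

cqjwo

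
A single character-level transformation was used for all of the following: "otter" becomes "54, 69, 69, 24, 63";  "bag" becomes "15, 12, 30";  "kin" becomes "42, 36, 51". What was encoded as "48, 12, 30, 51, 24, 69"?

o(#15)→54 and t(#20)→69: differences scale by 3, so n = 3·pos + 9. Each letter becomes 3×(its alphabet position, a=1..z=26) + 9.
Decoding 48, 12, 30, 51, 24, 69: 48→(48−9)÷3=13=m, 12→(12−9)÷3=1=a, 30→(30−9)÷3=7=g, 51→(51−9)÷3=14=n, 24→(24−9)÷3=5=e, 69→(69−9)÷3=20=t.

magnet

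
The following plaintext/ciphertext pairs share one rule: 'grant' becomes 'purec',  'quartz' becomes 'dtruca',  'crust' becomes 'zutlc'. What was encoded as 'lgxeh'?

g(6)→p(15) and r(17)→u(20) fit y≡17x+17 (mod 26); the inverse of 17 mod 26 is 23. This is an affine cipher: with a=0,…,z=25, each position x becomes (17x+17) mod 26.
Reversing it on lgxeh: l(11)→23·(11−17)≡18=s; g(6)→23·(6−17)≡7=h; x(23)→23·(23−17)≡8=i; e(4)→23·(4−17)≡13=n; h(7)→23·(7−17)≡4=e (all mod 26).

shine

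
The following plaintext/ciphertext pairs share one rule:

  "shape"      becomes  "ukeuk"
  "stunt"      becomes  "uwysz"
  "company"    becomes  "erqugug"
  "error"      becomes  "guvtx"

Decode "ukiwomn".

sheriff

In shape: s→u is +2, h→k is +3, a→e is +4, p→u is +5 — the shift increases by 1 each position. The shift increases by 1 at each position, starting from +2: 2, 3, 4, ….
Reversing it on ukiwomn: u−2=s, k−3=h, i−4=e, w−5=r, o−6=i, m−7=f, n−8=f.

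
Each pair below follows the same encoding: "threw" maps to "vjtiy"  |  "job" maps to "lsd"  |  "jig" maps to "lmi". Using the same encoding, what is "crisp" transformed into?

Vowels shift forward by 4 and consonants shift forward by 2.
On crisp: c(cons)+2=e, r(cons)+2=t, i(vowel)+4=m, s(cons)+2=u, p(cons)+2=r.

etmur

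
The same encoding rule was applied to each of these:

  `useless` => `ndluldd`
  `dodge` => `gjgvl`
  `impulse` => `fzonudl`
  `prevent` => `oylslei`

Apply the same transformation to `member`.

zlzwly

Treating letters as 0–25, the rule is x ↦ 5x + 17 (mod 26).
Applying it to member: m(12)→5·12+17≡25=z; e(4)→5·4+17≡11=l; m(12)→5·12+17≡25=z; b(1)→5·1+17≡22=w; e(4)→5·4+17≡11=l; r(17)→5·17+17≡24=y (all mod 26).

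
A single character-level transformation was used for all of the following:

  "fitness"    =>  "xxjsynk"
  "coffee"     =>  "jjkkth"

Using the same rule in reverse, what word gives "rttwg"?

The output letters match the input read backwards, each shifted +5: fitness reversed is ssentif. Read the word backwards and shift each letter +5.
Reversing it on rttwg: shift back: r−5=m, t−5=o, t−5=o, w−5=r, g−5=b → moorb; then reverse → broom.

broom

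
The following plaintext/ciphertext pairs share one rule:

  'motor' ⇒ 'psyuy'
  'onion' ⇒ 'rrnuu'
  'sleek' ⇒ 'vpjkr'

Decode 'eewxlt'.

barrel

In motor: m→p is +3, o→s is +4, t→y is +5, o→u is +6 — the shift increases by 1 each position. Letter i (0-indexed) is shifted by i+3, so successive shifts are 3, 4, 5, ….
Undoing it on eewxlt: e−3=b, e−4=a, w−5=r, x−6=r, l−7=e, t−8=l.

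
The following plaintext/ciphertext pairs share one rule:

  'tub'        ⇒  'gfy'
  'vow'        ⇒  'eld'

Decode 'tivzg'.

great

Each pair mirrors across the alphabet (t↔g, u↔f, b↔y): positions sum to 25. Each letter is replaced by its mirror in the alphabet: a↔z, b↔y, c↔x, and so on (the Atbash cipher).
Undoing it on tivzg: t↔g, i↔r, v↔e, z↔a, g↔t.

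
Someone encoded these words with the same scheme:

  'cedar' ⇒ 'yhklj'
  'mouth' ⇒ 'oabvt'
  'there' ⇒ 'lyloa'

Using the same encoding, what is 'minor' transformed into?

yvupt

Read the word backwards and shift each letter +7.
For minor: reverse → ronim; then shift: r+7=y, o+7=v, n+7=u, i+7=p, m+7=t.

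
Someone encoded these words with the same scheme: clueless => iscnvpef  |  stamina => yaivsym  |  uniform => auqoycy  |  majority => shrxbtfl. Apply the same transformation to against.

gnirxdf

Each letter shifts forward by (position + 6), i.e. 6, 7, 8, … — the shift grows by one for each successive letter.
On against: a+6=g, g+7=n, a+8=i, i+9=r, n+10=x, s+11=d, t+12=f.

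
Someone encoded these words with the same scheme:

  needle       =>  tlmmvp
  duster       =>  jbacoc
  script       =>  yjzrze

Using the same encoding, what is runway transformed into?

In needle: n→t is +6, e→l is +7, e→m is +8, d→m is +9 — the shift increases by 1 each position. Letter i (0-indexed) is shifted by i+6, so successive shifts are 6, 7, 8, ….
Applying it to runway: r+6=x, u+7=b, n+8=v, w+9=f, a+10=k, y+11=j.

xbvfkj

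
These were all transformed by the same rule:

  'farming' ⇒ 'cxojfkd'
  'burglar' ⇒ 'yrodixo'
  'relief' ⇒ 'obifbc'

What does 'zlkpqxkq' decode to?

constant

Compare letters: f→c is +23, a→x is +23, r→o is +23 — a constant shift. It's a constant shift of +23 (ROT23).
Reversing it on zlkpqxkq: z−23=c, l−23=o, k−23=n, p−23=s, q−23=t, x−23=a, k−23=n, q−23=t.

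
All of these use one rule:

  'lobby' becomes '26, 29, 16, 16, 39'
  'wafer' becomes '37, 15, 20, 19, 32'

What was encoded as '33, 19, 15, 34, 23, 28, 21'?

Letters become their 1-based position plus 14 (so a→15, b→16, …).
Undoing it on 33, 19, 15, 34, 23, 28, 21: 33→(33−14)÷1=19=s, 19→(19−14)÷1=5=e, 15→(15−14)÷1=1=a, 34→(34−14)÷1=20=t, 23→(23−14)÷1=9=i, 28→(28−14)÷1=14=n, 21→(21−14)÷1=7=g.

seating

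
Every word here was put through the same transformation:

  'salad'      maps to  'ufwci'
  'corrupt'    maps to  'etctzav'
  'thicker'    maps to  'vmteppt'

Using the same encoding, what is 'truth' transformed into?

vwfvm

Shifts by position in salad: pos 0: s→u (+2), pos 1: a→f (+5), pos 2: l→w (+11), pos 3: a→c (+2), pos 4: d→i (+5) — repeating every 3. It's a Vigenère-style cipher with numeric key [2,5,11]: position i shifts by key[i mod 3].
For truth: t+2=v, r+5=w, u+11=f, t+2=v, h+5=m.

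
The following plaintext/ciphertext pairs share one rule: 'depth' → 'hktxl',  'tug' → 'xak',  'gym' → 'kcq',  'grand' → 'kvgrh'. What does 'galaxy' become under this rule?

The shift depends on letter class: consonant d→h is +4, but vowel e→k is +6. Vowels shift forward by 6 and consonants shift forward by 4.
For galaxy: g(cons)+4=k, a(vowel)+6=g, l(cons)+4=p, a(vowel)+6=g, x(cons)+4=b, y(cons)+4=c.

kgpgbc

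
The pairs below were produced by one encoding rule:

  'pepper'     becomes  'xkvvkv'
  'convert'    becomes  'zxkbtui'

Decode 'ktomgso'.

imagine

The output letters match the input read backwards, each shifted +6: pepper reversed is reppep. Read the word backwards and shift each letter +6.
Undoing it on ktomgso: shift back: k−6=e, t−6=n, o−6=i, m−6=g, g−6=a, s−6=m, o−6=i → enigami; then reverse → imagine.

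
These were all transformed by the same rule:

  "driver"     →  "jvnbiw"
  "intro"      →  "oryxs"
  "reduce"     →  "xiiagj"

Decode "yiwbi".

It's a Vigenère-style cipher with numeric key [6,4,5]: position i shifts by key[i mod 3].
Undoing it on yiwbi: y−6=s, i−4=e, w−5=r, b−6=v, i−4=e.

serve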